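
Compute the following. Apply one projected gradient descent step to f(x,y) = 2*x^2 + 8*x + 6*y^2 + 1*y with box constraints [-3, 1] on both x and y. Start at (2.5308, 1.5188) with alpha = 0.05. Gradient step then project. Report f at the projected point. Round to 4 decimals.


Step 1: Compute gradient at (2.5308, 1.5188).
grad_x = 2*2*2.5308 + 8 = 18.1232
grad_y = 2*6*1.5188 + 1 = 19.2256
Step 2: Gradient step.
x_raw = 2.5308 - 0.05*18.1232 = 1.6246
y_raw = 1.5188 - 0.05*19.2256 = 0.5575
Step 3: Project onto [-3, 1].
x_proj = clip(1.6246) = 1.0
y_proj = clip(0.5575) = 0.5575
Step 4: Evaluate f.
f(1.0, 0.5575) = 12.4225


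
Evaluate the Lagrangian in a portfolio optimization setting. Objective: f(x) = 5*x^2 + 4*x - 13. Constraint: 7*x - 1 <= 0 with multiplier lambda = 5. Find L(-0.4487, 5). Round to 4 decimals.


Step 1: Evaluate f(x).
f(-0.4487) = 5*(-0.4487)^2 + 4*(-0.4487) - 13 = -13.7881
Step 2: Evaluate g(x).
g(-0.4487) = 7*-0.4487 - 1 = -4.1409
Step 3: Compute Lagrangian.
L = -13.7881 + 5*-4.1409 = -34.4926


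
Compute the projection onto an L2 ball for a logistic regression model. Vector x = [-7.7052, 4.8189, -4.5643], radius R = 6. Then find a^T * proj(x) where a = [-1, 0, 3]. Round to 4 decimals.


Step 1: Compute ||x|| (intermediates to 6 decimals).
||x|| = sqrt((-7.7052)^2 + 4.8189^2 + (-4.5643)^2) = 10.169795
Step 2: Project.
Since ||x|| > R, scale = R/||x|| = 6/10.169795 = 0.589982, proj(x) = scale * x
proj(x) = [-4.545929, 2.843064, -2.692855]
Step 3: Dot product.
a^T * proj(x) = -1*(-4.545929) + 0*2.843064 + 3*(-2.692855) = -3.5326


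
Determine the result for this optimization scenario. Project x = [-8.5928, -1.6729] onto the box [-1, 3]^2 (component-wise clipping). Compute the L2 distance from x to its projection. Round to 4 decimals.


Project each component onto [-1, 3].
clip(-8.5928) = -1.0, clip(-1.6729) = -1.0
Projection = [-1.0, -1.0]
Squared diffs: [57.6506, 0.4528]
Distance = sqrt(58.1034) = 7.6226


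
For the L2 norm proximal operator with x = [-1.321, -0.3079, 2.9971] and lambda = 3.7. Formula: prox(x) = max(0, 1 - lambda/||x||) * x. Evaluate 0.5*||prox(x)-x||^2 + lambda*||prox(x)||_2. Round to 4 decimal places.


Step 1: Compute ||x||.
||x|| = 3.2897
Step 2: Compute scaling factor.
scale = max(0, 1 - 3.7/3.2897) = 0.0
Step 3: prox(x) = [-0.0, -0.0, 0.0]
||prox(x)|| = 0.0
Step 4: Proximal objective.
0.5*||prox-x||^2 = 5.4112
lambda*||prox|| = 0.0
Total = 5.4112


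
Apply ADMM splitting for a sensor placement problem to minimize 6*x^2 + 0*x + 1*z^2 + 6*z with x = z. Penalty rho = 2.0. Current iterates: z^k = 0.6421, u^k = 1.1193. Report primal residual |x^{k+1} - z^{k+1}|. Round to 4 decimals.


ADMM iteration with rho = 2.0, z^k = 0.6421, u^k = 1.1193
Step 1: x-update.
Minimize 6*x^2 + 0*x + (2.0/2)*(x - 0.6421 + 1.1193)^2
FOC: (2*6 + 2.0)*x = 0 + 2.0*(0.6421 - 1.1193)
x^{k+1} = -0.0682
Step 2: z-update.
Minimize 1*z^2 + 6*z + (2.0/2)*(-0.0682 - z + 1.1193)^2
FOC: (2*1 + 2.0)*z = -6 + 2.0*(-0.0682 + 1.1193)
z^{k+1} = -0.9744
Step 3: u-update.
u^{k+1} = 1.1193 - 0.0682 + 0.9744 = 2.0256
Step 4: Primal residual = |-0.0682 + 0.9744| = 0.9063


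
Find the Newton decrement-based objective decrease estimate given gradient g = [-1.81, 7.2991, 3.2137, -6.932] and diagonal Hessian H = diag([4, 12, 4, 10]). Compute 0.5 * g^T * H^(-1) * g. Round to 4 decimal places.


Step 1: H is diagonal, so H^(-1) * g = [-0.4525, 0.6083, 0.8034, -0.6932].
Step 2: g^T H^(-1) g = sum_i g_i^2 / H_ii
  = (-1.81)^2/4 + (7.2991)^2/12 + (3.2137)^2/4 + (-6.932)^2/10
  = 0.819 + 4.4397 + 2.582 + 4.8053 = 12.646
Step 3: Objective decrease = 0.5 * g^T H^(-1) g = 6.323


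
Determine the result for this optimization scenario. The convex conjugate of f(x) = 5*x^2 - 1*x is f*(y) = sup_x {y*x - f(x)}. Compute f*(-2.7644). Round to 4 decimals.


f*(y) = sup_x {y*x - a*x^2 - b*x} = sup_x {(y-b)*x - a*x^2}
FOC: (y - b) - 2a*x = 0 => x* = (y - b)/(2a)
x* = (-2.7644 + 1)/(2*5) = -0.1764
f*(-2.7644) = (y-b)^2/(4a) = (-2.7644 + 1)^2/(4*5)
= 3.1131/20 = 0.1557


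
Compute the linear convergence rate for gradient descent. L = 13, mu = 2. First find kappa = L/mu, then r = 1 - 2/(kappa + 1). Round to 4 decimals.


Step 1: Compute the condition number.
kappa = L/mu = 13/2 = 6.5
Step 2: Compute the convergence rate.
r = 1 - 2/(kappa + 1) = 1 - 2*mu/(L + mu) = (L - mu)/(L + mu) = 11/15 = 0.7333


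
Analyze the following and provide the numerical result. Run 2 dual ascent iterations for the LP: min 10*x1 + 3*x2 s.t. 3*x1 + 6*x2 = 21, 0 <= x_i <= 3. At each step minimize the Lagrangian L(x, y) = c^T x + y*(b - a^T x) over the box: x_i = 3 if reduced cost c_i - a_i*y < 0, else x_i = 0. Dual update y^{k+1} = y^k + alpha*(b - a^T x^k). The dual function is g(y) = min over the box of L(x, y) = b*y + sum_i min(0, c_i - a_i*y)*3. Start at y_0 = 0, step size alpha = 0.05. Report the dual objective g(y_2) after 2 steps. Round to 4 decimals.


Dual ascent for LP: min 10*x1 + 3*x2, 3*x1 + 6*x2 = 21, 0 <= x_i <= 3
Step 1: y^k = 0.0, reduced costs: (10.0, 3.0)
  x^k = (0.0, 0.0), subgradient = b - a^T x = 21.0
  y^{k+1} = 0.0 + 0.05*21.0 = 1.05
Step 2: y^k = 1.05, reduced costs: (6.85, -3.3)
  x^k = (0.0, 3.0), subgradient = b - a^T x = 3.0
  y^{k+1} = 1.05 + 0.05*3.0 = 1.2
Dual objective at y_2 = 1.2: reduced costs (6.4, -4.2), box minimizer x = (0.0, 3.0)
g(y_2) = b*y + (c1 - a1*y)*x1 + (c2 - a2*y)*x2 = 21*1.2 + 6.4*0.0 + (-4.2)*3.0 = 25.2 + 0.0 - 12.6 = 12.6


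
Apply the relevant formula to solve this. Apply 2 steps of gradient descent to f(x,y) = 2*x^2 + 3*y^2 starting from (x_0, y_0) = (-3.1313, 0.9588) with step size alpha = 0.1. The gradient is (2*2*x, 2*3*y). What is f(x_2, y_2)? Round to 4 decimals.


Gradient descent on f(x,y) = 2*x^2 + 3*y^2.
Starting point: (-3.1313, 0.9588), alpha = 0.1
Step 1: grad_x = 2*2*-3.1313 = -12.5252, grad_y = 2*3*0.9588 = 5.7528
  x_1 = -3.1313 - 0.1*-12.5252 = -1.8788
  y_1 = 0.9588 - 0.1*5.7528 = 0.3835
Step 2: grad_x = 2*2*-1.8788 = -7.5151, grad_y = 2*3*0.3835 = 2.3011
  x_2 = -1.8788 - 0.1*-7.5151 = -1.1273
  y_2 = 0.3835 - 0.1*2.3011 = 0.1534
f(-1.1273, 0.1534) = 2*(-1.1273)^2 + 3*0.1534^2 = 2.6121


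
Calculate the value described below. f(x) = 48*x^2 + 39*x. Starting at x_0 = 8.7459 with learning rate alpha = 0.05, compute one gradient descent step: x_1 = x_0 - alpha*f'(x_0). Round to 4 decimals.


We compute the gradient at x_0 and apply the update.
f'(x) = 96*x + 39
f'(8.7459) = 96*8.7459 + 39 = 878.6064
x_1 = 8.7459 - 0.05*878.6064 = -35.1844


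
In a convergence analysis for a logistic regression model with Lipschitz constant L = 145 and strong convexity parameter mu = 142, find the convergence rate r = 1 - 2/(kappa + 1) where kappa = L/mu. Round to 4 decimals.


Step 1: Compute the condition number.
kappa = L/mu = 145/142 = 1.0211
Step 2: Compute the convergence rate.
r = 1 - 2/(kappa + 1) = 1 - 2*mu/(L + mu) = (L - mu)/(L + mu) = 3/287 = 0.0105


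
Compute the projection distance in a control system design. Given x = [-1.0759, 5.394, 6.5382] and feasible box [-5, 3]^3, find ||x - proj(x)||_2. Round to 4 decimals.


Project each component onto [-5, 3].
clip(-1.0759) = -1.0759, clip(5.394) = 3.0, clip(6.5382) = 3.0
Projection = [-1.0759, 3.0, 3.0]
Squared diffs: [0.0, 5.7312, 12.5189]
Distance = sqrt(18.2501) = 4.272


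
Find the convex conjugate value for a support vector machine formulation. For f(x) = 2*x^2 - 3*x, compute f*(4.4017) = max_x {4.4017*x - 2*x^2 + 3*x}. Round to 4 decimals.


f*(y) = sup_x {y*x - a*x^2 - b*x} = sup_x {(y-b)*x - a*x^2}
FOC: (y - b) - 2a*x = 0 => x* = (y - b)/(2a)
x* = (4.4017 + 3)/(2*2) = 1.8504
f*(4.4017) = (y-b)^2/(4a) = (4.4017 + 3)^2/(4*2)
= 54.7852/8 = 6.8481


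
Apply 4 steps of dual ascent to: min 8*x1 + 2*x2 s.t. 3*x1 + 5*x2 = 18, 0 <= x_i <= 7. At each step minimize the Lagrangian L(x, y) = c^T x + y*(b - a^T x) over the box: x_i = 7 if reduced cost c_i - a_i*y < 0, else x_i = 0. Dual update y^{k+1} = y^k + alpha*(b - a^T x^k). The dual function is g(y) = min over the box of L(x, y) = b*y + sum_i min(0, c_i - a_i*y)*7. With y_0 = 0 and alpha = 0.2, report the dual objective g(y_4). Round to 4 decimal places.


Dual ascent for LP: min 8*x1 + 2*x2, 3*x1 + 5*x2 = 18, 0 <= x_i <= 7
Step 1: y^k = 0.0, reduced costs: (8.0, 2.0)
  x^k = (0.0, 0.0), subgradient = b - a^T x = 18.0
  y^{k+1} = 0.0 + 0.2*18.0 = 3.6
Step 2: y^k = 3.6, reduced costs: (-2.8, -16.0)
  x^k = (7.0, 7.0), subgradient = b - a^T x = -38.0
  y^{k+1} = 3.6 + 0.2*-38.0 = -4.0
Step 3: y^k = -4.0, reduced costs: (20.0, 22.0)
  x^k = (0.0, 0.0), subgradient = b - a^T x = 18.0
  y^{k+1} = -4.0 + 0.2*18.0 = -0.4
Step 4: y^k = -0.4, reduced costs: (9.2, 4.0)
  x^k = (0.0, 0.0), subgradient = b - a^T x = 18.0
  y^{k+1} = -0.4 + 0.2*18.0 = 3.2
Dual objective at y_4 = 3.2: reduced costs (-1.6, -14.0), box minimizer x = (7.0, 7.0)
g(y_4) = b*y + (c1 - a1*y)*x1 + (c2 - a2*y)*x2 = 18*3.2 + (-1.6)*7.0 + (-14.0)*7.0 = 57.6 - 11.2 - 98.0 = -51.6


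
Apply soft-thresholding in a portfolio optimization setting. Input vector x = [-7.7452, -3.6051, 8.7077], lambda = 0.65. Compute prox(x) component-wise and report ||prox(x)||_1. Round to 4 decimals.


Soft-thresholding with lambda = 0.65:
prox(-7.7452) = sign(-7.7452)*max(|-7.7452| - 0.65, 0) = -7.0952
prox(-3.6051) = sign(-3.6051)*max(|-3.6051| - 0.65, 0) = -2.9551
prox(8.7077) = sign(8.7077)*max(|8.7077| - 0.65, 0) = 8.0577
prox(x) = [-7.0952, -2.9551, 8.0577]
||prox(x)||_1 = 7.0952 + 2.9551 + 8.0577 = 18.108


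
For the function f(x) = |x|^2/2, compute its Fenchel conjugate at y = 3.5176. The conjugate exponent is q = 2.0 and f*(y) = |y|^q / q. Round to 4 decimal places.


The conjugate exponent q satisfies 1/p + 1/q = 1.
p = 2, so q = 2/(2 - 1) = 2.0
|y|^q = 3.5176^2.0 = 12.3735
f*(3.5176) = 12.3735 / 2.0 = 6.1868


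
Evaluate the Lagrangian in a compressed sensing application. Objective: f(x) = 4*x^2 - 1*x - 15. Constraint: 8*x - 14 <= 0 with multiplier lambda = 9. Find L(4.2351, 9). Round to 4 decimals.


Step 1: Evaluate f(x).
f(4.2351) = 4*4.2351^2 - 1*4.2351 - 15 = 52.5092
Step 2: Evaluate g(x).
g(4.2351) = 8*4.2351 - 14 = 19.8808
Step 3: Compute Lagrangian.
L = 52.5092 + 9*19.8808 = 231.4364


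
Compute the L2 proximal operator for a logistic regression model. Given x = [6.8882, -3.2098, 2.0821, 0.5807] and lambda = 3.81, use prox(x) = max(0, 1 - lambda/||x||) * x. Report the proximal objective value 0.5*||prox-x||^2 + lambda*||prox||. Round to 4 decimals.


Step 1: Compute ||x||.
||x|| = 7.9008
Step 2: Compute scaling factor.
scale = max(0, 1 - 3.81/7.9008) = 0.5178
Step 3: prox(x) = [3.5665, -1.6619, 1.078, 0.3007]
||prox(x)|| = 4.0908
Step 4: Proximal objective.
0.5*||prox-x||^2 = 7.2581
lambda*||prox|| = 15.5859
Total = 22.844


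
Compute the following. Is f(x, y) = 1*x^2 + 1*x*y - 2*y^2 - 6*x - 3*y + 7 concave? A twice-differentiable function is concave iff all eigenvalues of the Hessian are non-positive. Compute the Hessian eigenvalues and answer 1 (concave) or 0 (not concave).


The Hessian of f(x,y) = 1*x^2 + 1*x*y - 2*y^2 - 6*x - 3*y + 7 is:
H = [[2, 1], [1, -4]]
Trace = 2 - 4 = -2
Determinant = 2*-4 - (1)^2 = -9
Discriminant = (-2)^2 - 4*-9 = 40.0
Eigenvalues: lambda_1 = -4.1623, lambda_2 = 2.1623
The function is not concave.

0


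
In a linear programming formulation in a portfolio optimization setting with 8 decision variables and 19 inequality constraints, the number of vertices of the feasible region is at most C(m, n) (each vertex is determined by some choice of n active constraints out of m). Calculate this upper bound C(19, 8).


Each vertex corresponds to some choice of n active constraints out of m, so the number of vertices is at most C(m, n) = m! / (n!(m-n)!).
m = 19, n = 8
Numerator: 19 * 18 * 17 * 16 * 15 * 14 * 13 * 12
Denominator: 8! = 40320
C(19, 8) = 75582


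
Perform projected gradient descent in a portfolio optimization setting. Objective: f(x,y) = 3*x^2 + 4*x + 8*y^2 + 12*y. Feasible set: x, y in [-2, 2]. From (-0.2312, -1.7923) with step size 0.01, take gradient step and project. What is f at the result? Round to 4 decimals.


Step 1: Compute gradient at (-0.2312, -1.7923).
grad_x = 2*3*-0.2312 + 4 = 2.6128
grad_y = 2*8*-1.7923 + 12 = -16.6768
Step 2: Gradient step.
x_raw = -0.2312 - 0.01*2.6128 = -0.2573
y_raw = -1.7923 - 0.01*-16.6768 = -1.6255
Step 3: Project onto [-2, 2].
x_proj = clip(-0.2573) = -0.2573
y_proj = clip(-1.6255) = -1.6255
Step 4: Evaluate f.
f(-0.2573, -1.6255) = 0.8018


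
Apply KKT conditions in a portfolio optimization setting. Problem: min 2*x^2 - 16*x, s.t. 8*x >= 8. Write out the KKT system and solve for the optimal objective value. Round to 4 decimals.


Step 1: Try lambda = 0 (constraint inactive).
Stationarity: 2*2*x - 16 = 0
x* = 16/(2*2) = 4.0
Check constraint: 8*4.0 = 32.0 >= 8 -- satisfied.
Step 2: Compute optimal value.
f(x*) = 2*4.0^2 - 16*4.0 = -32.0


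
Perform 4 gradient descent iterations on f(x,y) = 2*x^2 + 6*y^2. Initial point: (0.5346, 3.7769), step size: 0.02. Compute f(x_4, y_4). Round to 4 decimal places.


Gradient descent on f(x,y) = 2*x^2 + 6*y^2.
Starting point: (0.5346, 3.7769), alpha = 0.02
Step 1: grad_x = 2*2*0.5346 = 2.1384, grad_y = 2*6*3.7769 = 45.3228
  x_1 = 0.5346 - 0.02*2.1384 = 0.4918
  y_1 = 3.7769 - 0.02*45.3228 = 2.8704
Step 2: grad_x = 2*2*0.4918 = 1.9673, grad_y = 2*6*2.8704 = 34.4453
  x_2 = 0.4918 - 0.02*1.9673 = 0.4525
  y_2 = 2.8704 - 0.02*34.4453 = 2.1815
Step 3: grad_x = 2*2*0.4525 = 1.8099, grad_y = 2*6*2.1815 = 26.1784
  x_3 = 0.4525 - 0.02*1.8099 = 0.4163
  y_3 = 2.1815 - 0.02*26.1784 = 1.658
Step 4: grad_x = 2*2*0.4163 = 1.6651, grad_y = 2*6*1.658 = 19.8956
  x_4 = 0.4163 - 0.02*1.6651 = 0.383
  y_4 = 1.658 - 0.02*19.8956 = 1.2601
f(0.383, 1.2601) = 2*0.383^2 + 6*1.2601^2 = 9.8198


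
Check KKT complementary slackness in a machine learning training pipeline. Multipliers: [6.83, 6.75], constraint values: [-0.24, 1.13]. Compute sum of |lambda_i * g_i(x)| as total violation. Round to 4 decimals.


KKT complementary slackness check:
lambda_1 * g_1 = 6.83 * -0.24 = -1.6392
lambda_2 * g_2 = 6.75 * 1.13 = 7.6275
Total violation = 1.6392 + 7.6275 = 9.2667


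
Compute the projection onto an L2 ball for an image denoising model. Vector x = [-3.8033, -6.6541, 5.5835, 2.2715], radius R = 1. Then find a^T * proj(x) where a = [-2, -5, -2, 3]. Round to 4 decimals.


Step 1: Compute ||x|| (intermediates to 6 decimals).
||x|| = sqrt((-3.8033)^2 + (-6.6541)^2 + 5.5835^2 + 2.2715^2) = 9.75076
Step 2: Project.
Since ||x|| > R, scale = R/||x|| = 1/9.75076 = 0.102556, proj(x) = scale * x
proj(x) = [-0.390051, -0.682418, 0.572621, 0.232956]
Step 3: Dot product.
a^T * proj(x) = -2*(-0.390051) - 5*(-0.682418) - 2*0.572621 + 3*0.232956 = 3.7458


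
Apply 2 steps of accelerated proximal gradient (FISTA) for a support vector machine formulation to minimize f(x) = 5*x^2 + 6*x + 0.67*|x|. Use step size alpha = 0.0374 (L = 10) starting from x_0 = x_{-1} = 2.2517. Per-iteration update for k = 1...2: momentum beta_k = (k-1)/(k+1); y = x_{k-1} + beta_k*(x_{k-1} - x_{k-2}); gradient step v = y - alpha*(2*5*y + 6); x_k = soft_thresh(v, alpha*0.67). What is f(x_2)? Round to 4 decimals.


FISTA on f(x) = 5*x^2 + 6*x + 0.67*|x|
L = 10, alpha = 0.0374
Iteration 1: beta = 0.0, y = 2.2517 + 0.0*(2.2517 - 2.2517) = 2.2517
  grad(y) = 28.517, v = y - alpha*grad = 1.1852
  prox(v) = soft_thresh(1.1852, 0.0251) = 1.1601
Iteration 2: beta = 0.3333, y = 1.1601 + 0.3333*(1.1601 - 2.2517) = 0.7962
  grad(y) = 13.9624, v = y - alpha*grad = 0.274
  prox(v) = soft_thresh(0.274, 0.0251) = 0.249
f(x_2) = 5*0.249^2 + 6*0.249 + 0.67*|0.249| = 1.9707


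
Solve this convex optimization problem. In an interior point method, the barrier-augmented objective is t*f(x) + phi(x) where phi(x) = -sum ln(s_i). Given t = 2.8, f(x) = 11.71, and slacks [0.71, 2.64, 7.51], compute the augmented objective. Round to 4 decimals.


Step 1: Compute log-barrier.
ln values: [-0.3425, 0.9708, 2.0162]
phi = -(-0.3425 + 0.9708 + 2.0162) = -2.6445
Step 2: Compute augmented objective.
t*f(x) = 2.8*11.71 = 32.788
Total = 32.788 - 2.6445 = 30.1435


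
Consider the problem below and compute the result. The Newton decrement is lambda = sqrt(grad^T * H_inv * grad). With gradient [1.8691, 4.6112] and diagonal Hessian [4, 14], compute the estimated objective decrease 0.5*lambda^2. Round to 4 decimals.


Step 1: H is diagonal, so H^(-1) * g = [0.4673, 0.3294].
Step 2: g^T H^(-1) g = sum_i g_i^2 / H_ii
  = (1.8691)^2/4 + (4.6112)^2/14
  = 0.8734 + 1.5188 = 2.3922
Step 3: Objective decrease = 0.5 * g^T H^(-1) g = 1.1961


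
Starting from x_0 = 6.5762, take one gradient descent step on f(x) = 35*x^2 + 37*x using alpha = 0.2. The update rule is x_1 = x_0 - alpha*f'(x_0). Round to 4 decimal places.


We compute the gradient at x_0 and apply the update.
f'(x) = 70*x + 37
f'(6.5762) = 70*6.5762 + 37 = 497.334
x_1 = 6.5762 - 0.2*497.334 = -92.8906


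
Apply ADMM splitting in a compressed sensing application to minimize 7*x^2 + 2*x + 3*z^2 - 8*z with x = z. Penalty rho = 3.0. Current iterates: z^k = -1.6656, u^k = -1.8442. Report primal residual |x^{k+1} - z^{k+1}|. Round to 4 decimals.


ADMM iteration with rho = 3.0, z^k = -1.6656, u^k = -1.8442
Step 1: x-update.
Minimize 7*x^2 + 2*x + (3.0/2)*(x + 1.6656 - 1.8442)^2
FOC: (2*7 + 3.0)*x = -2 + 3.0*(-1.6656 + 1.8442)
x^{k+1} = -0.0861
Step 2: z-update.
Minimize 3*z^2 - 8*z + (3.0/2)*(-0.0861 - z - 1.8442)^2
FOC: (2*3 + 3.0)*z = 8 + 3.0*(-0.0861 - 1.8442)
z^{k+1} = 0.2454
Step 3: u-update.
u^{k+1} = -1.8442 - 0.0861 - 0.2454 = -2.1758
Step 4: Primal residual = |-0.0861 - 0.2454| = 0.3316


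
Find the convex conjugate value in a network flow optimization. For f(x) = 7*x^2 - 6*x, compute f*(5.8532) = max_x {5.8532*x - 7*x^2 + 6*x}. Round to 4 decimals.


f*(y) = sup_x {y*x - a*x^2 - b*x} = sup_x {(y-b)*x - a*x^2}
FOC: (y - b) - 2a*x = 0 => x* = (y - b)/(2a)
x* = (5.8532 + 6)/(2*7) = 0.8467
f*(5.8532) = (y-b)^2/(4a) = (5.8532 + 6)^2/(4*7)
= 140.4984/28 = 5.0178


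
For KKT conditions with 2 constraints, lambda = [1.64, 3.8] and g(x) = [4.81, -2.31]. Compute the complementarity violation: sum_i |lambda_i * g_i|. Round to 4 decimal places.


KKT complementary slackness check:
lambda_1 * g_1 = 1.64 * 4.81 = 7.8884
lambda_2 * g_2 = 3.8 * -2.31 = -8.778
Total violation = 7.8884 + 8.778 = 16.6664


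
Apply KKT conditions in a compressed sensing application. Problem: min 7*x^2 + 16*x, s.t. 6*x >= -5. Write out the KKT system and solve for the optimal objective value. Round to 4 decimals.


Step 1: Try lambda = 0 (constraint inactive).
x_unc = -16/(2*7) = -1.1429
Check: 6*-1.1429 = -6.8574 < -5 -- violated!
Step 2: Constraint must be active: 6*x = -5
x* = -5/6 = -0.8333 (rounded; the exact value -5/6 is used below)
lambda = (2*7*(-5/6) + 16)/6 = 0.7222
Step 3: Compute optimal value.
f(x*) = 7*(-5/6)^2 + 16*(-5/6) = -8.4722


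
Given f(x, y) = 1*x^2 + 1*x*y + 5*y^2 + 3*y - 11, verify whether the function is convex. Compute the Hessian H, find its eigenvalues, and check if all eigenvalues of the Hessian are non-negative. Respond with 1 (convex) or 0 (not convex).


The Hessian of f(x,y) = 1*x^2 + 1*x*y + 5*y^2 + 3*y - 11 is:
H = [[2, 1], [1, 10]]
Trace = 2 + 10 = 12
Determinant = 2*10 - (1)^2 = 19
Discriminant = (12)^2 - 4*19 = 68.0
Eigenvalues: lambda_1 = 1.8769, lambda_2 = 10.1231
The function is convex.

1


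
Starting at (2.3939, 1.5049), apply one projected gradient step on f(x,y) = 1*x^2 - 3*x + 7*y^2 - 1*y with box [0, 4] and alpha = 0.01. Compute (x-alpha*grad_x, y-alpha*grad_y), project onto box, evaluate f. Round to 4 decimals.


Step 1: Compute gradient at (2.3939, 1.5049).
grad_x = 2*1*2.3939 - 3 = 1.7878
grad_y = 2*7*1.5049 - 1 = 20.0686
Step 2: Gradient step.
x_raw = 2.3939 - 0.01*1.7878 = 2.376
y_raw = 1.5049 - 0.01*20.0686 = 1.3042
Step 3: Project onto [0, 4].
x_proj = clip(2.376) = 2.376
y_proj = clip(1.3042) = 1.3042
Step 4: Evaluate f.
f(2.376, 1.3042) = 9.12


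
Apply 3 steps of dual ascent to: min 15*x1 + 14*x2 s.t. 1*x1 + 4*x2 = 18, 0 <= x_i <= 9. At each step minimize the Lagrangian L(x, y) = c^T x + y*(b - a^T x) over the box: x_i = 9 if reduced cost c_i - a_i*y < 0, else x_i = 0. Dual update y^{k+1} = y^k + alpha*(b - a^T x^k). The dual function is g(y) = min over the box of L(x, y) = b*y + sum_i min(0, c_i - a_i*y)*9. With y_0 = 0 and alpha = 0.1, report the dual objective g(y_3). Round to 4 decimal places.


Dual ascent for LP: min 15*x1 + 14*x2, 1*x1 + 4*x2 = 18, 0 <= x_i <= 9
Step 1: y^k = 0.0, reduced costs: (15.0, 14.0)
  x^k = (0.0, 0.0), subgradient = b - a^T x = 18.0
  y^{k+1} = 0.0 + 0.1*18.0 = 1.8
Step 2: y^k = 1.8, reduced costs: (13.2, 6.8)
  x^k = (0.0, 0.0), subgradient = b - a^T x = 18.0
  y^{k+1} = 1.8 + 0.1*18.0 = 3.6
Step 3: y^k = 3.6, reduced costs: (11.4, -0.4)
  x^k = (0.0, 9.0), subgradient = b - a^T x = -18.0
  y^{k+1} = 3.6 + 0.1*-18.0 = 1.8
Dual objective at y_3 = 1.8: reduced costs (13.2, 6.8), box minimizer x = (0.0, 0.0)
g(y_3) = b*y + (c1 - a1*y)*x1 + (c2 - a2*y)*x2 = 18*1.8 + 13.2*0.0 + 6.8*0.0 = 32.4 + 0.0 + 0.0 = 32.4


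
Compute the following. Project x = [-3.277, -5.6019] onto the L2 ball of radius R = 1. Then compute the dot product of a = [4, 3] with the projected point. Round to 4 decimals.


Step 1: Compute ||x|| (intermediates to 6 decimals).
||x|| = sqrt((-3.277)^2 + (-5.6019)^2) = 6.489993
Step 2: Project.
Since ||x|| > R, scale = R/||x|| = 1/6.489993 = 0.154083, proj(x) = scale * x
proj(x) = [-0.50493, -0.863158]
Step 3: Dot product.
a^T * proj(x) = 4*(-0.50493) + 3*(-0.863158) = -4.6092


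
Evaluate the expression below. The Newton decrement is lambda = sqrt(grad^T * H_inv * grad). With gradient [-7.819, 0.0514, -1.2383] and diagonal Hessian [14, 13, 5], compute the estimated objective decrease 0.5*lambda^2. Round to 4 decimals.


Step 1: H is diagonal, so H^(-1) * g = [-0.5585, 0.004, -0.2477].
Step 2: g^T H^(-1) g = sum_i g_i^2 / H_ii
  = (-7.819)^2/14 + (0.0514)^2/13 + (-1.2383)^2/5
  = 4.3669 + 0.0002 + 0.3067 = 4.6738
Step 3: Objective decrease = 0.5 * g^T H^(-1) g = 2.3369


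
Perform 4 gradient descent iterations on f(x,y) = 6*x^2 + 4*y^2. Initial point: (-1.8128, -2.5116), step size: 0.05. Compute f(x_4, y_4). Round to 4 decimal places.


Gradient descent on f(x,y) = 6*x^2 + 4*y^2.
Starting point: (-1.8128, -2.5116), alpha = 0.05
Step 1: grad_x = 2*6*-1.8128 = -21.7536, grad_y = 2*4*-2.5116 = -20.0928
  x_1 = -1.8128 - 0.05*-21.7536 = -0.7251
  y_1 = -2.5116 - 0.05*-20.0928 = -1.507
Step 2: grad_x = 2*6*-0.7251 = -8.7014, grad_y = 2*4*-1.507 = -12.0557
  x_2 = -0.7251 - 0.05*-8.7014 = -0.29
  y_2 = -1.507 - 0.05*-12.0557 = -0.9042
Step 3: grad_x = 2*6*-0.29 = -3.4806, grad_y = 2*4*-0.9042 = -7.2334
  x_3 = -0.29 - 0.05*-3.4806 = -0.116
  y_3 = -0.9042 - 0.05*-7.2334 = -0.5425
Step 4: grad_x = 2*6*-0.116 = -1.3922, grad_y = 2*4*-0.5425 = -4.34
  x_4 = -0.116 - 0.05*-1.3922 = -0.0464
  y_4 = -0.5425 - 0.05*-4.34 = -0.3255
f(-0.0464, -0.3255) = 6*(-0.0464)^2 + 4*(-0.3255)^2 = 0.4367


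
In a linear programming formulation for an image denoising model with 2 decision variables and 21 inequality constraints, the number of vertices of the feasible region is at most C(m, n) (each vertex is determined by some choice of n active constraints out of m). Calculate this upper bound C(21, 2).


Each vertex corresponds to some choice of n active constraints out of m, so the number of vertices is at most C(m, n) = m! / (n!(m-n)!).
m = 21, n = 2
Numerator: 21 * 20
Denominator: 2! = 2
C(21, 2) = 210


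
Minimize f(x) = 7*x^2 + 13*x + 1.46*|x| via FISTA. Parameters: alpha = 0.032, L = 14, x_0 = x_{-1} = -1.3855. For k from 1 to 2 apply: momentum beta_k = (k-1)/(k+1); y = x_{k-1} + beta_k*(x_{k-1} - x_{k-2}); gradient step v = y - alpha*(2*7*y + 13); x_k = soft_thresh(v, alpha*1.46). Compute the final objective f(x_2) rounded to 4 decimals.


FISTA on f(x) = 7*x^2 + 13*x + 1.46*|x|
L = 14, alpha = 0.032
Iteration 1: beta = 0.0, y = -1.3855 + 0.0*(-1.3855 + 1.3855) = -1.3855
  grad(y) = -6.397, v = y - alpha*grad = -1.1808
  prox(v) = soft_thresh(-1.1808, 0.0467) = -1.1341
Iteration 2: beta = 0.3333, y = -1.1341 + 0.3333*(-1.1341 + 1.3855) = -1.0503
  grad(y) = -1.7038, v = y - alpha*grad = -0.9957
  prox(v) = soft_thresh(-0.9957, 0.0467) = -0.949
f(x_2) = 7*(-0.949)^2 + 13*(-0.949) + 1.46*|-0.949| = -4.6472


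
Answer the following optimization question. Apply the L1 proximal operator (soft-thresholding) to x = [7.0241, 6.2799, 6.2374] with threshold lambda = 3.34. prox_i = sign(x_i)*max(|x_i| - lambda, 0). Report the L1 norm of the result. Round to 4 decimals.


Soft-thresholding with lambda = 3.34:
prox(7.0241) = sign(7.0241)*max(|7.0241| - 3.34, 0) = 3.6841
prox(6.2799) = sign(6.2799)*max(|6.2799| - 3.34, 0) = 2.9399
prox(6.2374) = sign(6.2374)*max(|6.2374| - 3.34, 0) = 2.8974
prox(x) = [3.6841, 2.9399, 2.8974]
||prox(x)||_1 = 3.6841 + 2.9399 + 2.8974 = 9.5214


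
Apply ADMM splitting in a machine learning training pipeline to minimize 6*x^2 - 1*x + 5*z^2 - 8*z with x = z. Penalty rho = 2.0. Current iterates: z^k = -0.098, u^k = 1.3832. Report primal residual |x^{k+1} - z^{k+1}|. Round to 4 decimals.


ADMM iteration with rho = 2.0, z^k = -0.098, u^k = 1.3832
Step 1: x-update.
Minimize 6*x^2 - 1*x + (2.0/2)*(x + 0.098 + 1.3832)^2
FOC: (2*6 + 2.0)*x = 1 + 2.0*(-0.098 - 1.3832)
x^{k+1} = -0.1402
Step 2: z-update.
Minimize 5*z^2 - 8*z + (2.0/2)*(-0.1402 - z + 1.3832)^2
FOC: (2*5 + 2.0)*z = 8 + 2.0*(-0.1402 + 1.3832)
z^{k+1} = 0.8738
Step 3: u-update.
u^{k+1} = 1.3832 - 0.1402 - 0.8738 = 0.3692
Step 4: Primal residual = |-0.1402 - 0.8738| = 1.014


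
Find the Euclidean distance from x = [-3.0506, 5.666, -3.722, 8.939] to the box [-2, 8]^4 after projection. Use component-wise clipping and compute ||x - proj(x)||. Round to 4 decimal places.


Project each component onto [-2, 8].
clip(-3.0506) = -2.0, clip(5.666) = 5.666, clip(-3.722) = -2.0, clip(8.939) = 8.0
Projection = [-2.0, 5.666, -2.0, 8.0]
Squared diffs: [1.1038, 0.0, 2.9653, 0.8817]
Distance = sqrt(4.9508) = 2.225


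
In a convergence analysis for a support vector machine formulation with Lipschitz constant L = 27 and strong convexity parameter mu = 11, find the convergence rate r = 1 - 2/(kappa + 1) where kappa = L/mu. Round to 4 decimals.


Step 1: Compute the condition number.
kappa = L/mu = 27/11 = 2.4545
Step 2: Compute the convergence rate.
r = 1 - 2/(kappa + 1) = 1 - 2*mu/(L + mu) = (L - mu)/(L + mu) = 16/38 = 0.4211


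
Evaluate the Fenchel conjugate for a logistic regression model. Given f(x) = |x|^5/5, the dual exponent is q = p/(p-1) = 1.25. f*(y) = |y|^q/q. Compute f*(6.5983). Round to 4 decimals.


The conjugate exponent q satisfies 1/p + 1/q = 1.
p = 5, so q = 5/(5 - 1) = 1.25
|y|^q = 6.5983^1.25 = 10.5752
f*(6.5983) = 10.5752 / 1.25 = 8.4602


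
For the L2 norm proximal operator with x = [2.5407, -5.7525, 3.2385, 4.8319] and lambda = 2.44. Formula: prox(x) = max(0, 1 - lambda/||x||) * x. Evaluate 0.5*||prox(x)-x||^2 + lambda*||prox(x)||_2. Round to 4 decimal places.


Step 1: Compute ||x||.
||x|| = 8.5663
Step 2: Compute scaling factor.
scale = max(0, 1 - 2.44/8.5663) = 0.7152
Step 3: prox(x) = [1.817, -4.114, 2.3161, 3.4556]
||prox(x)|| = 6.1263
Step 4: Proximal objective.
0.5*||prox-x||^2 = 2.9768
lambda*||prox|| = 14.9482
Total = 17.925


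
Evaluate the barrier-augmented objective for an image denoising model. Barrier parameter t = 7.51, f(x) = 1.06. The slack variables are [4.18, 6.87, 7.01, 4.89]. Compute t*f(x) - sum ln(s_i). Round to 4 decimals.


Step 1: Compute log-barrier.
ln values: [1.4303, 1.9272, 1.9473, 1.5872]
phi = -(1.4303 + 1.9272 + 1.9473 + 1.5872) = -6.892
Step 2: Compute augmented objective.
t*f(x) = 7.51*1.06 = 7.9606
Total = 7.9606 - 6.892 = 1.0686


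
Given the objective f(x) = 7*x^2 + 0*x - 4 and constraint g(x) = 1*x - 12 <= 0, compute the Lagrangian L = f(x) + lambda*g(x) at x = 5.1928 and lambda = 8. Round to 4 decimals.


Step 1: Evaluate f(x).
f(5.1928) = 7*5.1928^2 + 0*5.1928 - 4 = 184.7562
Step 2: Evaluate g(x).
g(5.1928) = 1*5.1928 - 12 = -6.8072
Step 3: Compute Lagrangian.
L = 184.7562 + 8*-6.8072 = 130.2986


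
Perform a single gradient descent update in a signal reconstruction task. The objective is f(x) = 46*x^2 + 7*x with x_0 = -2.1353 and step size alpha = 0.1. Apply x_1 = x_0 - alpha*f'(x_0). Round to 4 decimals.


We compute the gradient at x_0 and apply the update.
f'(x) = 92*x + 7
f'(-2.1353) = 92*-2.1353 + 7 = -189.4476
x_1 = -2.1353 - 0.1*-189.4476 = 16.8095


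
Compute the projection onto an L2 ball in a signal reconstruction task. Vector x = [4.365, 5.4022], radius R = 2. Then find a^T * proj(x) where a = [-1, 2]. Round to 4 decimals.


Step 1: Compute ||x|| (intermediates to 6 decimals).
||x|| = sqrt(4.365^2 + 5.4022^2) = 6.945285
Step 2: Project.
Since ||x|| > R, scale = R/||x|| = 2/6.945285 = 0.287965, proj(x) = scale * x
proj(x) = [1.256967, 1.555645]
Step 3: Dot product.
a^T * proj(x) = -1*1.256967 + 2*1.555645 = 1.8543


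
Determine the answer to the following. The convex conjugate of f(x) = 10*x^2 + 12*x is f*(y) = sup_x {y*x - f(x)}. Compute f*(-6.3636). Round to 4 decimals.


f*(y) = sup_x {y*x - a*x^2 - b*x} = sup_x {(y-b)*x - a*x^2}
FOC: (y - b) - 2a*x = 0 => x* = (y - b)/(2a)
x* = (-6.3636 - 12)/(2*10) = -0.9182
f*(-6.3636) = (y-b)^2/(4a) = (-6.3636 - 12)^2/(4*10)
= 337.2218/40 = 8.4305


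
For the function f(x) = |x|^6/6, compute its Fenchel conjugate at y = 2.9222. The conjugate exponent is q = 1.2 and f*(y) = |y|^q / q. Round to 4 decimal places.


The conjugate exponent q satisfies 1/p + 1/q = 1.
p = 6, so q = 6/(6 - 1) = 1.2
|y|^q = 2.9222^1.2 = 3.6212
f*(2.9222) = 3.6212 / 1.2 = 3.0177


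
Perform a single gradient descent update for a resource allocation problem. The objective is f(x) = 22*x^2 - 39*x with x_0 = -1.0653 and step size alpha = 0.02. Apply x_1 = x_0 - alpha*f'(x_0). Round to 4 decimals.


We compute the gradient at x_0 and apply the update.
f'(x) = 44*x - 39
f'(-1.0653) = 44*-1.0653 - 39 = -85.8732
x_1 = -1.0653 - 0.02*-85.8732 = 0.6522


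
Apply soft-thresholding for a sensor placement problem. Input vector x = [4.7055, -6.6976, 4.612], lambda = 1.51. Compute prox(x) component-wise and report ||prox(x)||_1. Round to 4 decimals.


Soft-thresholding with lambda = 1.51:
prox(4.7055) = sign(4.7055)*max(|4.7055| - 1.51, 0) = 3.1955
prox(-6.6976) = sign(-6.6976)*max(|-6.6976| - 1.51, 0) = -5.1876
prox(4.612) = sign(4.612)*max(|4.612| - 1.51, 0) = 3.102
prox(x) = [3.1955, -5.1876, 3.102]
||prox(x)||_1 = 3.1955 + 5.1876 + 3.102 = 11.4851


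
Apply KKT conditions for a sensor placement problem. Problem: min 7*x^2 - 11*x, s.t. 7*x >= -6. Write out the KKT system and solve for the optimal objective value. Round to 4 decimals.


Step 1: Try lambda = 0 (constraint inactive).
Stationarity: 2*7*x - 11 = 0
x* = 11/(2*7) = 11/14 = 0.7857 (rounded; the exact value 11/14 is used below)
Check constraint: 7*0.7857 = 5.4999 >= -6 -- satisfied.
Step 2: Compute optimal value.
f(x*) = 7*(11/14)^2 - 11*(11/14) = -4.3214


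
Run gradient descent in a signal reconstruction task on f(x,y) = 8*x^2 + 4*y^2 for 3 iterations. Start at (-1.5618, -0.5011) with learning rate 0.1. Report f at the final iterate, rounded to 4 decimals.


Gradient descent on f(x,y) = 8*x^2 + 4*y^2.
Starting point: (-1.5618, -0.5011), alpha = 0.1
Step 1: grad_x = 2*8*-1.5618 = -24.9888, grad_y = 2*4*-0.5011 = -4.0088
  x_1 = -1.5618 - 0.1*-24.9888 = 0.9371
  y_1 = -0.5011 - 0.1*-4.0088 = -0.1002
Step 2: grad_x = 2*8*0.9371 = 14.9933, grad_y = 2*4*-0.1002 = -0.8018
  x_2 = 0.9371 - 0.1*14.9933 = -0.5622
  y_2 = -0.1002 - 0.1*-0.8018 = -0.02
Step 3: grad_x = 2*8*-0.5622 = -8.996, grad_y = 2*4*-0.02 = -0.1604
  x_3 = -0.5622 - 0.1*-8.996 = 0.3373
  y_3 = -0.02 - 0.1*-0.1604 = -0.004
f(0.3373, -0.004) = 8*0.3373^2 + 4*(-0.004)^2 = 0.9105


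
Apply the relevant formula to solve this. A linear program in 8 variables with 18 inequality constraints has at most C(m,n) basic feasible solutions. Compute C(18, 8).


Each vertex corresponds to some choice of n active constraints out of m, so the number of vertices is at most C(m, n) = m! / (n!(m-n)!).
m = 18, n = 8
Numerator: 18 * 17 * 16 * 15 * 14 * 13 * 12 * 11
Denominator: 8! = 40320
C(18, 8) = 43758


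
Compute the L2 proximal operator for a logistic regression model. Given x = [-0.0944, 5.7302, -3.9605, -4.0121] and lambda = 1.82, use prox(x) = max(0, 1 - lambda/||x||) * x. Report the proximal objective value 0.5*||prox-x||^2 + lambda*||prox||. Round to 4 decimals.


Step 1: Compute ||x||.
||x|| = 8.0391
Step 2: Compute scaling factor.
scale = max(0, 1 - 1.82/8.0391) = 0.7736
Step 3: prox(x) = [-0.073, 4.4329, -3.0639, -3.1038]
||prox(x)|| = 6.2191
Step 4: Proximal objective.
0.5*||prox-x||^2 = 1.6562
lambda*||prox|| = 11.3188
Total = 12.9749


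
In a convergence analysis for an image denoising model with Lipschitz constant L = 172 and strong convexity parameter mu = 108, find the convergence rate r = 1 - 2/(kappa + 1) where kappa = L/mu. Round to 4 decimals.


Step 1: Compute the condition number.
kappa = L/mu = 172/108 = 1.5926
Step 2: Compute the convergence rate.
r = 1 - 2/(kappa + 1) = 1 - 2*mu/(L + mu) = (L - mu)/(L + mu) = 64/280 = 0.2286


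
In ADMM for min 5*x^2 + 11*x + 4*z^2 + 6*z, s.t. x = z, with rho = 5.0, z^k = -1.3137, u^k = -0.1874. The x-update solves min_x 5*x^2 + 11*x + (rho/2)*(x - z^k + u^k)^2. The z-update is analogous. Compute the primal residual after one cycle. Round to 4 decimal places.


ADMM iteration with rho = 5.0, z^k = -1.3137, u^k = -0.1874
Step 1: x-update.
Minimize 5*x^2 + 11*x + (5.0/2)*(x + 1.3137 - 0.1874)^2
FOC: (2*5 + 5.0)*x = -11 + 5.0*(-1.3137 + 0.1874)
x^{k+1} = -1.1088
Step 2: z-update.
Minimize 4*z^2 + 6*z + (5.0/2)*(-1.1088 - z - 0.1874)^2
FOC: (2*4 + 5.0)*z = -6 + 5.0*(-1.1088 - 0.1874)
z^{k+1} = -0.9601
Step 3: u-update.
u^{k+1} = -0.1874 - 1.1088 + 0.9601 = -0.3361
Step 4: Primal residual = |-1.1088 + 0.9601| = 0.1487


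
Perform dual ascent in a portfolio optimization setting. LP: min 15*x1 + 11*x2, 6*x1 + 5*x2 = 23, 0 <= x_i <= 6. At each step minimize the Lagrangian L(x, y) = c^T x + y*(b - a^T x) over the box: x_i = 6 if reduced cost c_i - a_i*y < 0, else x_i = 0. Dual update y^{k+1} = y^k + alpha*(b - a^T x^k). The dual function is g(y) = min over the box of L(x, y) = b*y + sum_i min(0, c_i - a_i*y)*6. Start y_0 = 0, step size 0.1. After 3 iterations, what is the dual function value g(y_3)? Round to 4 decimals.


Dual ascent for LP: min 15*x1 + 11*x2, 6*x1 + 5*x2 = 23, 0 <= x_i <= 6
Step 1: y^k = 0.0, reduced costs: (15.0, 11.0)
  x^k = (0.0, 0.0), subgradient = b - a^T x = 23.0
  y^{k+1} = 0.0 + 0.1*23.0 = 2.3
Step 2: y^k = 2.3, reduced costs: (1.2, -0.5)
  x^k = (0.0, 6.0), subgradient = b - a^T x = -7.0
  y^{k+1} = 2.3 + 0.1*-7.0 = 1.6
Step 3: y^k = 1.6, reduced costs: (5.4, 3.0)
  x^k = (0.0, 0.0), subgradient = b - a^T x = 23.0
  y^{k+1} = 1.6 + 0.1*23.0 = 3.9
Dual objective at y_3 = 3.9: reduced costs (-8.4, -8.5), box minimizer x = (6.0, 6.0)
g(y_3) = b*y + (c1 - a1*y)*x1 + (c2 - a2*y)*x2 = 23*3.9 + (-8.4)*6.0 + (-8.5)*6.0 = 89.7 - 50.4 - 51.0 = -11.7


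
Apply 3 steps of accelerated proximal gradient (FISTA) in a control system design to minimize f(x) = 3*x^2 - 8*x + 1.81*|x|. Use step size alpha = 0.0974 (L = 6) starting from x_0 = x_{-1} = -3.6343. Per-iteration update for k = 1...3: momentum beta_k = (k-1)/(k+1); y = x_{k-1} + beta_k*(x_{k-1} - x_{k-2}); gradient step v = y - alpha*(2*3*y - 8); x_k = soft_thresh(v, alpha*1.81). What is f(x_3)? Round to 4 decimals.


FISTA on f(x) = 3*x^2 - 8*x + 1.81*|x|
L = 6, alpha = 0.0974
Iteration 1: beta = 0.0, y = -3.6343 + 0.0*(-3.6343 + 3.6343) = -3.6343
  grad(y) = -29.8058, v = y - alpha*grad = -0.7312
  prox(v) = soft_thresh(-0.7312, 0.1763) = -0.5549
Iteration 2: beta = 0.3333, y = -0.5549 + 0.3333*(-0.5549 + 3.6343) = 0.4715
  grad(y) = -5.1708, v = y - alpha*grad = 0.9752
  prox(v) = soft_thresh(0.9752, 0.1763) = 0.7989
Iteration 3: beta = 0.5, y = 0.7989 + 0.5*(0.7989 + 0.5549) = 1.4758
  grad(y) = 0.8547, v = y - alpha*grad = 1.3925
  prox(v) = soft_thresh(1.3925, 0.1763) = 1.2162
f(x_3) = 3*1.2162^2 - 8*1.2162 + 1.81*|1.2162| = -3.0908


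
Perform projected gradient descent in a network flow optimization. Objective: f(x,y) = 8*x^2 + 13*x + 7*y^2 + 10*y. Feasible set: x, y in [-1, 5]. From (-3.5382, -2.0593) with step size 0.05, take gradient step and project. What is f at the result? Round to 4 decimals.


Step 1: Compute gradient at (-3.5382, -2.0593).
grad_x = 2*8*-3.5382 + 13 = -43.6112
grad_y = 2*7*-2.0593 + 10 = -18.8302
Step 2: Gradient step.
x_raw = -3.5382 - 0.05*-43.6112 = -1.3576
y_raw = -2.0593 - 0.05*-18.8302 = -1.1178
Step 3: Project onto [-1, 5].
x_proj = clip(-1.3576) = -1.0
y_proj = clip(-1.1178) = -1.0
Step 4: Evaluate f.
f(-1.0, -1.0) = -8.0


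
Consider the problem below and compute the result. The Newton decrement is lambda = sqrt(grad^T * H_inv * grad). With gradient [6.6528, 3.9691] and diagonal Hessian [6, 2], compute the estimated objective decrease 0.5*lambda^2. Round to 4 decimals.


Step 1: H is diagonal, so H^(-1) * g = [1.1088, 1.9846].
Step 2: g^T H^(-1) g = sum_i g_i^2 / H_ii
  = (6.6528)^2/6 + (3.9691)^2/2
  = 7.3766 + 7.8769 = 15.2535
Step 3: Objective decrease = 0.5 * g^T H^(-1) g = 7.6268


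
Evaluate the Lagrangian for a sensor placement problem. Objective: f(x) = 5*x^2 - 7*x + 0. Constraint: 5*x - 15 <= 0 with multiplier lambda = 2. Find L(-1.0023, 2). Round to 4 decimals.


Step 1: Evaluate f(x).
f(-1.0023) = 5*(-1.0023)^2 - 7*(-1.0023) + 0 = 12.0391
Step 2: Evaluate g(x).
g(-1.0023) = 5*-1.0023 - 15 = -20.0115
Step 3: Compute Lagrangian.
L = 12.0391 + 2*-20.0115 = -27.9839


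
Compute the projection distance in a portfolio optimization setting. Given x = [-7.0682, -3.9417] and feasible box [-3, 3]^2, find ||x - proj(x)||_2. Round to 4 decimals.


Project each component onto [-3, 3].
clip(-7.0682) = -3.0, clip(-3.9417) = -3.0
Projection = [-3.0, -3.0]
Squared diffs: [16.5503, 0.8868]
Distance = sqrt(17.4371) = 4.1758


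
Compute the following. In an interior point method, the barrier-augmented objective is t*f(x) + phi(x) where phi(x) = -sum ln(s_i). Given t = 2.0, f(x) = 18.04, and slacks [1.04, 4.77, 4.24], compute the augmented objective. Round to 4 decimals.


Step 1: Compute log-barrier.
ln values: [0.0392, 1.5623, 1.4446]
phi = -(0.0392 + 1.5623 + 1.4446) = -3.0461
Step 2: Compute augmented objective.
t*f(x) = 2.0*18.04 = 36.08
Total = 36.08 - 3.0461 = 33.0339


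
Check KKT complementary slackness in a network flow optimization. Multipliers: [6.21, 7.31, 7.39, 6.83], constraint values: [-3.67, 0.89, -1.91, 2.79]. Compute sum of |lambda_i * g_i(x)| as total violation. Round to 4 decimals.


KKT complementary slackness check:
lambda_1 * g_1 = 6.21 * -3.67 = -22.7907
lambda_2 * g_2 = 7.31 * 0.89 = 6.5059
lambda_3 * g_3 = 7.39 * -1.91 = -14.1149
lambda_4 * g_4 = 6.83 * 2.79 = 19.0557
Total violation = 22.7907 + 6.5059 + 14.1149 + 19.0557 = 62.4672


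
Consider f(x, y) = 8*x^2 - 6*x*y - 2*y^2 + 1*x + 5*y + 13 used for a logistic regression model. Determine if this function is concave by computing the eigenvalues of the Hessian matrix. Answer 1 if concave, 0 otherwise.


The Hessian of f(x,y) = 8*x^2 - 6*x*y - 2*y^2 + 1*x + 5*y + 13 is:
H = [[16, -6], [-6, -4]]
Trace = 16 - 4 = 12
Determinant = 16*-4 - (-6)^2 = -100
Discriminant = (12)^2 - 4*-100 = 544.0
Eigenvalues: lambda_1 = -5.6619, lambda_2 = 17.6619
The function is not concave.

0


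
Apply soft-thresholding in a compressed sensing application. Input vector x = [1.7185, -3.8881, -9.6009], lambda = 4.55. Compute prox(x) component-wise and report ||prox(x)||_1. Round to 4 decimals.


Soft-thresholding with lambda = 4.55:
prox(1.7185) = sign(1.7185)*max(|1.7185| - 4.55, 0) = 0.0
prox(-3.8881) = sign(-3.8881)*max(|-3.8881| - 4.55, 0) = 0.0
prox(-9.6009) = sign(-9.6009)*max(|-9.6009| - 4.55, 0) = -5.0509
prox(x) = [0.0, 0.0, -5.0509]
||prox(x)||_1 = 0.0 + 0.0 + 5.0509 = 5.0509


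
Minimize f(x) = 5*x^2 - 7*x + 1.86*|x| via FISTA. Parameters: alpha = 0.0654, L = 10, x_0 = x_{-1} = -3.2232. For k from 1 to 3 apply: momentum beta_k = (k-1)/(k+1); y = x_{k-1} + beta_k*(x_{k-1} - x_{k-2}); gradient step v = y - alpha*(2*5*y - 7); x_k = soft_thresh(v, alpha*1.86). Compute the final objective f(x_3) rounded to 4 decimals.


FISTA on f(x) = 5*x^2 - 7*x + 1.86*|x|
L = 10, alpha = 0.0654
Iteration 1: beta = 0.0, y = -3.2232 + 0.0*(-3.2232 + 3.2232) = -3.2232
  grad(y) = -39.232, v = y - alpha*grad = -0.6574
  prox(v) = soft_thresh(-0.6574, 0.1216) = -0.5358
Iteration 2: beta = 0.3333, y = -0.5358 + 0.3333*(-0.5358 + 3.2232) = 0.36
  grad(y) = -3.3998, v = y - alpha*grad = 0.5824
  prox(v) = soft_thresh(0.5824, 0.1216) = 0.4607
Iteration 3: beta = 0.5, y = 0.4607 + 0.5*(0.4607 + 0.5358) = 0.959
  grad(y) = 2.5898, v = y - alpha*grad = 0.7896
  prox(v) = soft_thresh(0.7896, 0.1216) = 0.668
f(x_3) = 5*0.668^2 - 7*0.668 + 1.86*|0.668| = -1.2025
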